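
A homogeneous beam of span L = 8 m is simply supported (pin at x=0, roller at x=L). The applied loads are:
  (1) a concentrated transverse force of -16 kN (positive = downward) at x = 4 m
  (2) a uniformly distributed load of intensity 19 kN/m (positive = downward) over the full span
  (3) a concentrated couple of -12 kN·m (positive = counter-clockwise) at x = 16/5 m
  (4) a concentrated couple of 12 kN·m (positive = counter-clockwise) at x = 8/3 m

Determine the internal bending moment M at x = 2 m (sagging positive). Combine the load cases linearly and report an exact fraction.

M(2) = 98 kN·m

Load 1 — point force P=-16 kN at a=4 m (b=L-a=4):
  M_1 = Pbx/L  [x≤a] = (-16)·4·2/8 = -16 kN·m
Load 2 — uniform load w=19 kN/m over full span:
  M_2 = wx(L-x)/2 = 19·2·(8-2)/2 = 114 kN·m
Load 3 — applied couple M₀=-12 kN·m at a=16/5 m (b=L-a=24/5):
  M_3 = M₀x/L  [x≤a] = (-12)·2/8 = -3 kN·m
Load 4 — applied couple M₀=12 kN·m at a=8/3 m (b=L-a=16/3):
  M_4 = M₀x/L  [x≤a] = 12·2/8 = 3 kN·m
Superposition: M = Σ M_i = 98 kN·m ≈ 98.000000 kN·m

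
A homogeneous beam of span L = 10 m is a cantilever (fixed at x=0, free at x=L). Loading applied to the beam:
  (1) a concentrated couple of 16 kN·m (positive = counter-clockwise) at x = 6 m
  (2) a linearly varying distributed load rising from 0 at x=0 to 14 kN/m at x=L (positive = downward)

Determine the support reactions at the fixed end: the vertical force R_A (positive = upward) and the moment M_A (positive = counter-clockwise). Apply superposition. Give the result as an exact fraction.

Load 1 — applied couple M₀=16 kN·m at a=6 m (b=L-a=4):
  R_A = 0 kN
  M_A = -M₀ = -16 kN·m
Load 2 — triangular load w₀=14 kN/m (0→w₀ over full span):
  R_A = w₀L/2 = 14·10/2 = 70 kN
  M_A = w₀L²/3 = 14·10²/3 = 1400/3 kN·m
Superposition: R_A = 70 kN, M_A = 1352/3 kN·m

R_A = 70 kN, M_A = 1352/3 kN·m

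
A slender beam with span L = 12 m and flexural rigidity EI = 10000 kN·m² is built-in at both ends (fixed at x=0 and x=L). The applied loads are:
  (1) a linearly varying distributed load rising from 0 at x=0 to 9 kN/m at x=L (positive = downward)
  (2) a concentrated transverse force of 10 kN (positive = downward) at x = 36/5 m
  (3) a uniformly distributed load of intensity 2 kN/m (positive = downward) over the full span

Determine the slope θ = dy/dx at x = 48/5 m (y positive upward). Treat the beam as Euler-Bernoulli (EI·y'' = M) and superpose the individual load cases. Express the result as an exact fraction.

θ(48/5) = 4563/390625 rad

Load 1 — triangular load w₀=9 kN/m (0→w₀ over full span):
  θ_1 = -w₀(2x(L-x)(L-2x)(x+2L)+x²(L-x)²)/(120LEI) = -9·(2·(48/5)·(12-(48/5))·(12-2·(48/5))·((48/5)+2·12)+(48/5)²·(12-(48/5))²)/(120·12·10000) = 2592/390625 rad
Load 2 — point force P=10 kN at a=36/5 m (b=L-a=24/5):
  θ_2 = Pa²(L-x)(2bL-(3b+a)(L-x))/(2L³EI)  [x>a] = 10·(36/5)²·(12-(48/5))·(2·(24/5)·12-(3·(24/5)+(36/5))·(12-(48/5)))/(2·12³·10000) = 891/390625 rad
Load 3 — uniform load w=2 kN/m over full span:
  θ_3 = -wx(L-x)(L-2x)/(12EI) = -2·(48/5)·(12-(48/5))·(12-2·(48/5))/(12·10000) = 216/78125 rad
Superposition: θ = Σ θ_i = 4563/390625 rad ≈ 0.011681 rad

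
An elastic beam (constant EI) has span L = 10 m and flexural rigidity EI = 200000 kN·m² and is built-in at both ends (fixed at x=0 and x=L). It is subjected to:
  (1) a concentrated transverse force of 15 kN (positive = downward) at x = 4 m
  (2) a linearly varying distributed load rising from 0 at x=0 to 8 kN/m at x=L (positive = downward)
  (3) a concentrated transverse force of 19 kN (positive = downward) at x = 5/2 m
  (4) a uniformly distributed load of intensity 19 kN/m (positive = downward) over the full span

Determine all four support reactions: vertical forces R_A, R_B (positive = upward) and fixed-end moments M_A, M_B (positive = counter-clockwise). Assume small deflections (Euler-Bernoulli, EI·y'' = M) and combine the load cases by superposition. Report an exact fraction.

R_A = 106201/800 kN, M_A = 37331/160 kN·m, R_B = 104999/800 kN, M_B = -106387/480 kN·m

Load 1 — point force P=15 kN at a=4 m (b=L-a=6):
  R_A = Pb²(3a+b)/L³ = 15·6²·(3·4+6)/10³ = 243/25 kN
  M_A = Pab²/L² = 15·4·6²/10² = 108/5 kN·m
  R_B = Pa²(a+3b)/L³ = 15·4²·(4+3·6)/10³ = 132/25 kN
  M_B = -Pa²b/L² = -15·4²·6/10² = -72/5 kN·m
Load 2 — triangular load w₀=8 kN/m (0→w₀ over full span):
  R_A = 3w₀L/20 = 3·8·10/20 = 12 kN
  M_A = w₀L²/30 = 8·10²/30 = 80/3 kN·m
  R_B = 7w₀L/20 = 7·8·10/20 = 28 kN
  M_B = -w₀L²/20 = -8·10²/20 = -40 kN·m
Load 3 — point force P=19 kN at a=5/2 m (b=L-a=15/2):
  R_A = Pb²(3a+b)/L³ = 19·(15/2)²·(3·(5/2)+(15/2))/10³ = 513/32 kN
  M_A = Pab²/L² = 19·(5/2)·(15/2)²/10² = 855/32 kN·m
  R_B = Pa²(a+3b)/L³ = 19·(5/2)²·((5/2)+3·(15/2))/10³ = 95/32 kN
  M_B = -Pa²b/L² = -19·(5/2)²·(15/2)/10² = -285/32 kN·m
Load 4 — uniform load w=19 kN/m over full span:
  R_A = wL/2 = 19·10/2 = 95 kN
  M_A = wL²/12 = 19·10²/12 = 475/3 kN·m
  R_B = wL/2 = 19·10/2 = 95 kN
  M_B = -wL²/12 = -19·10²/12 = -475/3 kN·m
Superposition: R_A = 106201/800 kN, M_A = 37331/160 kN·m, R_B = 104999/800 kN, M_B = -106387/480 kN·m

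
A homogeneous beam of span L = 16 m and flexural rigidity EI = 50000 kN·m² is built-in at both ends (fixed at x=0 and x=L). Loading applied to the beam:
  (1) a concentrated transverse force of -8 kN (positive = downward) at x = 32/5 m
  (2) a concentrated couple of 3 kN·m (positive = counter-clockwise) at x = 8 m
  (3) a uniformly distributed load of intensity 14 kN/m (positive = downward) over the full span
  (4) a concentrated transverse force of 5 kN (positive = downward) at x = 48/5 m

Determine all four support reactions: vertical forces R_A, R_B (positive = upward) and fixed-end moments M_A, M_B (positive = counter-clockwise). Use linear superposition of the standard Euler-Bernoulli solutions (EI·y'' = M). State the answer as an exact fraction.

Load 1 — point force P=-8 kN at a=32/5 m (b=L-a=48/5):
  R_A = Pb²(3a+b)/L³ = (-8)·(48/5)²·(3·(32/5)+(48/5))/16³ = -648/125 kN
  M_A = Pab²/L² = (-8)·(32/5)·(48/5)²/16² = -2304/125 kN·m
  R_B = Pa²(a+3b)/L³ = (-8)·(32/5)²·((32/5)+3·(48/5))/16³ = -352/125 kN
  M_B = -Pa²b/L² = -(-8)·(32/5)²·(48/5)/16² = 1536/125 kN·m
Load 2 — applied couple M₀=3 kN·m at a=8 m (b=L-a=8):
  R_A = 6M₀ab/L³ = 6·3·8·8/16³ = 9/32 kN
  M_A = M₀b(2a-b)/L² = 3·8·(2·8-8)/16² = 3/4 kN·m
  R_B = -6M₀ab/L³ = -6·3·8·8/16³ = -9/32 kN
  M_B = M₀a(2b-a)/L² = 3·8·(2·8-8)/16² = 3/4 kN·m
Load 3 — uniform load w=14 kN/m over full span:
  R_A = wL/2 = 14·16/2 = 112 kN
  M_A = wL²/12 = 14·16²/12 = 896/3 kN·m
  R_B = wL/2 = 14·16/2 = 112 kN
  M_B = -wL²/12 = -14·16²/12 = -896/3 kN·m
Load 4 — point force P=5 kN at a=48/5 m (b=L-a=32/5):
  R_A = Pb²(3a+b)/L³ = 5·(32/5)²·(3·(48/5)+(32/5))/16³ = 44/25 kN
  M_A = Pab²/L² = 5·(48/5)·(32/5)²/16² = 192/25 kN·m
  R_B = Pa²(a+3b)/L³ = 5·(48/5)²·((48/5)+3·(32/5))/16³ = 81/25 kN
  M_B = -Pa²b/L² = -5·(48/5)²·(32/5)/16² = -288/25 kN·m
Superposition: R_A = 435429/4000 kN, M_A = 432997/1500 kN·m, R_B = 448571/4000 kN, M_B = -445723/1500 kN·m

R_A = 435429/4000 kN, M_A = 432997/1500 kN·m, R_B = 448571/4000 kN, M_B = -445723/1500 kN·m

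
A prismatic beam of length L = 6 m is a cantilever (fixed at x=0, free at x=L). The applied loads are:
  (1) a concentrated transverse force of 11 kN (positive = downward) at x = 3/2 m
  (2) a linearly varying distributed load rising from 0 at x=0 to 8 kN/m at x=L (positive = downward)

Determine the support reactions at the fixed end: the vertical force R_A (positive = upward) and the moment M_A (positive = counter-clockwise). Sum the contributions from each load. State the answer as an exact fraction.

Load 1 — point force P=11 kN at a=3/2 m (b=L-a=9/2):
  R_A = P = 11 kN
  M_A = Pa = 11·(3/2) = 33/2 kN·m
Load 2 — triangular load w₀=8 kN/m (0→w₀ over full span):
  R_A = w₀L/2 = 8·6/2 = 24 kN
  M_A = w₀L²/3 = 8·6²/3 = 96 kN·m
Superposition: R_A = 35 kN, M_A = 225/2 kN·m

R_A = 35 kN, M_A = 225/2 kN·m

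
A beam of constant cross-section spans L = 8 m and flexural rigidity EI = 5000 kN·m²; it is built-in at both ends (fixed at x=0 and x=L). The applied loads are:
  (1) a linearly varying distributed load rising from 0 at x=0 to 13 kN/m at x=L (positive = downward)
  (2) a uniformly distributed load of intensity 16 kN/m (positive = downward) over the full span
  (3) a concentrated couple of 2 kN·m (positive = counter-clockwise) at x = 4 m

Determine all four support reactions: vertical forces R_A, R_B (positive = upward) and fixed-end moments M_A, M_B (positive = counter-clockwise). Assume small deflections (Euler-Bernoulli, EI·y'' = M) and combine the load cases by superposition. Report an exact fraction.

R_A = 3199/40 kN, M_A = 3407/30 kN·m, R_B = 4001/40 kN, M_B = -3793/30 kN·m

Load 1 — triangular load w₀=13 kN/m (0→w₀ over full span):
  R_A = 3w₀L/20 = 3·13·8/20 = 78/5 kN
  M_A = w₀L²/30 = 13·8²/30 = 416/15 kN·m
  R_B = 7w₀L/20 = 7·13·8/20 = 182/5 kN
  M_B = -w₀L²/20 = -13·8²/20 = -208/5 kN·m
Load 2 — uniform load w=16 kN/m over full span:
  R_A = wL/2 = 16·8/2 = 64 kN
  M_A = wL²/12 = 16·8²/12 = 256/3 kN·m
  R_B = wL/2 = 16·8/2 = 64 kN
  M_B = -wL²/12 = -16·8²/12 = -256/3 kN·m
Load 3 — applied couple M₀=2 kN·m at a=4 m (b=L-a=4):
  R_A = 6M₀ab/L³ = 6·2·4·4/8³ = 3/8 kN
  M_A = M₀b(2a-b)/L² = 2·4·(2·4-4)/8² = 1/2 kN·m
  R_B = -6M₀ab/L³ = -6·2·4·4/8³ = -3/8 kN
  M_B = M₀a(2b-a)/L² = 2·4·(2·4-4)/8² = 1/2 kN·m
Superposition: R_A = 3199/40 kN, M_A = 3407/30 kN·m, R_B = 4001/40 kN, M_B = -3793/30 kN·m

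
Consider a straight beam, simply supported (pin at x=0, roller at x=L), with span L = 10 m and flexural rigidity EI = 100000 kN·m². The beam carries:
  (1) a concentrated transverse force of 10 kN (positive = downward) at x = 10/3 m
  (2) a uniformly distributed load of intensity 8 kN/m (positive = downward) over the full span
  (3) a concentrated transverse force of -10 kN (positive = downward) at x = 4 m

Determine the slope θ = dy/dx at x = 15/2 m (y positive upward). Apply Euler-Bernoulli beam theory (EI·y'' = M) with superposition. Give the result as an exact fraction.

Load 1 — point force P=10 kN at a=10/3 m (b=L-a=20/3):
  θ_1 = -Pa(2L²-6Lx+3x²+a²)/(6LEI)  [x>a] = -10·(10/3)·(2·10²-6·10·(15/2)+3·(15/2)²+(10/3)²)/(6·10·100000) = 101/259200 rad
Load 2 — uniform load w=8 kN/m over full span:
  θ_2 = -w(L³-6Lx²+4x³)/(24EI) = -8·(10³-6·10·(15/2)²+4·(15/2)³)/(24·100000) = 11/4800 rad
Load 3 — point force P=-10 kN at a=4 m (b=L-a=6):
  θ_3 = -Pa(2L²-6Lx+3x²+a²)/(6LEI)  [x>a] = -(-10)·4·(2·10²-6·10·(15/2)+3·(15/2)²+4²)/(6·10·100000) = -87/200000 rad
Superposition: θ = Σ θ_i = 72781/32400000 rad ≈ 0.002246 rad

θ(15/2) = 72781/32400000 rad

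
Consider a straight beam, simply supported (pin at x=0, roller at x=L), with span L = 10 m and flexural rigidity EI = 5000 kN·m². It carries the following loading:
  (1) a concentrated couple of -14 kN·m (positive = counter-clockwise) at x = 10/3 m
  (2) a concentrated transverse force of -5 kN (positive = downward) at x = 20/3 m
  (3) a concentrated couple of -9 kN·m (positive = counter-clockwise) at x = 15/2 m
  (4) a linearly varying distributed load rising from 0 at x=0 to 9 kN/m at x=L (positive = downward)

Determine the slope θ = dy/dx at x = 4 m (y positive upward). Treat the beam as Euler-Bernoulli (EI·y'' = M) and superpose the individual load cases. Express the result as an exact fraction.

Load 1 — applied couple M₀=-14 kN·m at a=10/3 m (b=L-a=20/3):
  θ_1 = (M₀x²/(2L)-M₀(x-a)+C₁)/EI  [x>a] with C₁=M₀(3b²-L²)/(6L)=-70/9 = ((-14)·4²/(2·10)-(-14)·(4-(10/3))+(-70/9))/5000 = -217/112500 rad
Load 2 — point force P=-5 kN at a=20/3 m (b=L-a=10/3):
  θ_2 = -Pb(L²-b²-3x²)/(6LEI)  [x≤a] = -(-5)·(10/3)·(10²-(10/3)²-3·4²)/(6·10·5000) = 23/10125 rad
Load 3 — applied couple M₀=-9 kN·m at a=15/2 m (b=L-a=5/2):
  θ_3 = (M₀x²/(2L)+C₁)/EI  [x≤a] with C₁=M₀(3b²-L²)/(6L)=195/16 = ((-9)·4²/(2·10)+(195/16))/5000 = 399/400000 rad
Load 4 — triangular load w₀=9 kN/m (0→w₀ over full span):
  θ_4 = -w₀(7L⁴-30L²x²+15x⁴)/(360LEI) = -9·(7·10⁴-30·10²·4²+15·4⁴)/(360·10·5000) = -323/25000 rad
Superposition: θ = Σ θ_i = -75037/6480000 rad ≈ -0.011580 rad

θ(4) = -75037/6480000 rad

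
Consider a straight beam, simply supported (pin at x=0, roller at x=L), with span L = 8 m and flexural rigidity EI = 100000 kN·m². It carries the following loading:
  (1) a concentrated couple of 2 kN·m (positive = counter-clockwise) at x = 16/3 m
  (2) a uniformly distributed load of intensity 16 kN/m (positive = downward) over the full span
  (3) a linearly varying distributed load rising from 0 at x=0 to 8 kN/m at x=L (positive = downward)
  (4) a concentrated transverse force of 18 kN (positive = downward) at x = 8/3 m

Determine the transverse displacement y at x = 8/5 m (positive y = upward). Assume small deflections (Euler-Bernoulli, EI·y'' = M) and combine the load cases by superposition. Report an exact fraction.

y(8/5) = -3231334/439453125 m

Load 1 — applied couple M₀=2 kN·m at a=16/3 m (b=L-a=8/3):
  y_1 = (M₀x³/(6L)+C₁x)/EI  [x≤a] with C₁=M₀(3b²-L²)/(6L)=-16/9 = (2·(8/5)³/(6·8)+(-16/9)·(8/5))/100000 = -94/3515625 m
Load 2 — uniform load w=16 kN/m over full span:
  y_2 = -wx(L³-2Lx²+x³)/(24EI) = -16·(8/5)·(8³-2·8·(8/5)²+(8/5)³)/(24·100000) = -29696/5859375 m
Load 3 — triangular load w₀=8 kN/m (0→w₀ over full span):
  y_3 = -w₀x(7L⁴-10L²x²+3x⁴)/(360LEI) = -8·(8/5)·(7·8⁴-10·8²·(8/5)²+3·(8/5)⁴)/(360·8·100000) = -176128/146484375 m
Load 4 — point force P=18 kN at a=8/3 m (b=L-a=16/3):
  y_4 = -Pbx(L²-b²-x²)/(6LEI)  [x≤a] = -18·(16/3)·(8/5)·(8²-(16/3)²-(8/5)²)/(6·8·100000) = -3712/3515625 m
Superposition: y = Σ y_i = -3231334/439453125 m ≈ -0.007353 m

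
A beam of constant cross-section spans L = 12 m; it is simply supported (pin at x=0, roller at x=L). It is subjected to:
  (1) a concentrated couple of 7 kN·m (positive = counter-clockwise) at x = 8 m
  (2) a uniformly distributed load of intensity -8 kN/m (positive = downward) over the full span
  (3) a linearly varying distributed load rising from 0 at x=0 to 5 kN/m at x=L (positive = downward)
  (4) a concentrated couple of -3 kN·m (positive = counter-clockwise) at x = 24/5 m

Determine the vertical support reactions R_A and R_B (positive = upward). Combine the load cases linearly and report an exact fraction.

Load 1 — applied couple M₀=7 kN·m at a=8 m (b=L-a=4):
  R_A = M₀/L = 7/12 kN
  R_B = -M₀/L = -7/12 kN
Load 2 — uniform load w=-8 kN/m over full span:
  R_A = wL/2 = (-8)·12/2 = -48 kN
  R_B = wL/2 = (-8)·12/2 = -48 kN
Load 3 — triangular load w₀=5 kN/m (0→w₀ over full span):
  R_A = w₀L/6 = 5·12/6 = 10 kN
  R_B = w₀L/3 = 5·12/3 = 20 kN
Load 4 — applied couple M₀=-3 kN·m at a=24/5 m (b=L-a=36/5):
  R_A = M₀/L = (-3)/12 = -1/4 kN
  R_B = -M₀/L = -(-3)/12 = 1/4 kN
Superposition: R_A = -113/3 kN, R_B = -85/3 kN

R_A = -113/3 kN, R_B = -85/3 kN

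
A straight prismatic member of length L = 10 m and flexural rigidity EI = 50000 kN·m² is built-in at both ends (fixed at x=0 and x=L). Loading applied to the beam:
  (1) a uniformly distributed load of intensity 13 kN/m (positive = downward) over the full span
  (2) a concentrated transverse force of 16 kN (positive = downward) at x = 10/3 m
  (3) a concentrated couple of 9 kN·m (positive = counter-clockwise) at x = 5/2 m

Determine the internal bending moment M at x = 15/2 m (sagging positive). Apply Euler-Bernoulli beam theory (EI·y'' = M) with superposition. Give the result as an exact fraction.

Load 1 — uniform load w=13 kN/m over full span:
  M_1 = wLx/2 - wL²/12 - wx²/2 = 13·10·(15/2)/2 - 13·10²/12 - 13·(15/2)²/2 = 325/24 kN·m
Load 2 — point force P=16 kN at a=10/3 m (b=L-a=20/3):
  M_2 = Pa²(a+3b)(L-x)/L³ - Pa²b/L²  [x>a] = 16·(10/3)²·((10/3)+3·(20/3))·(10-(15/2))/10³ - 16·(10/3)²·(20/3)/10² = -40/27 kN·m
Load 3 — applied couple M₀=9 kN·m at a=5/2 m (b=L-a=15/2):
  M_3 = R_Ax - M_A - M₀  [x>a] with R_A=81/80, M_A=-27/16 = (81/80)·(15/2) - (-27/16) - 9 = 9/32 kN·m
Superposition: M = Σ M_i = 10663/864 kN·m ≈ 12.341435 kN·m

M(15/2) = 10663/864 kN·m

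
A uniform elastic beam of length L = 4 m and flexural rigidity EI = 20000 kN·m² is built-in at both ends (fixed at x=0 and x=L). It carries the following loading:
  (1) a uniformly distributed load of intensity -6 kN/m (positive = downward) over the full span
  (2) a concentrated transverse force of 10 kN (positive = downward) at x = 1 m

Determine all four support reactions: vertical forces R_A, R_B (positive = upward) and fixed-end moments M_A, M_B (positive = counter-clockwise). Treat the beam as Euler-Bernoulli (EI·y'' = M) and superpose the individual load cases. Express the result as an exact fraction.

Load 1 — uniform load w=-6 kN/m over full span:
  R_A = wL/2 = (-6)·4/2 = -12 kN
  M_A = wL²/12 = (-6)·4²/12 = -8 kN·m
  R_B = wL/2 = (-6)·4/2 = -12 kN
  M_B = -wL²/12 = -(-6)·4²/12 = 8 kN·m
Load 2 — point force P=10 kN at a=1 m (b=L-a=3):
  R_A = Pb²(3a+b)/L³ = 10·3²·(3·1+3)/4³ = 135/16 kN
  M_A = Pab²/L² = 10·1·3²/4² = 45/8 kN·m
  R_B = Pa²(a+3b)/L³ = 10·1²·(1+3·3)/4³ = 25/16 kN
  M_B = -Pa²b/L² = -10·1²·3/4² = -15/8 kN·m
Superposition: R_A = -57/16 kN, M_A = -19/8 kN·m, R_B = -167/16 kN, M_B = 49/8 kN·m

R_A = -57/16 kN, M_A = -19/8 kN·m, R_B = -167/16 kN, M_B = 49/8 kN·m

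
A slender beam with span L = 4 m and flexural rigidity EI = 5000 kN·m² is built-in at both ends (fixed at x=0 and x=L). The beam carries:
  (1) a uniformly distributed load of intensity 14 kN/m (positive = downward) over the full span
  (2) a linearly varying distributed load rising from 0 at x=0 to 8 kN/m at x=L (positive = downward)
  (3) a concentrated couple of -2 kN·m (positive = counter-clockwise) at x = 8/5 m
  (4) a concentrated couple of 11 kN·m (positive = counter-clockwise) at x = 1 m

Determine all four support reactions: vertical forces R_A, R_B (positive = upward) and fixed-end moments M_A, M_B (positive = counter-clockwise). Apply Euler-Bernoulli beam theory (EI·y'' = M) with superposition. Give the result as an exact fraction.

R_A = 28139/800 kN, M_A = 24757/1200 kN·m, R_B = 29461/800 kN, M_B = -26723/1200 kN·m

Load 1 — uniform load w=14 kN/m over full span:
  R_A = wL/2 = 14·4/2 = 28 kN
  M_A = wL²/12 = 14·4²/12 = 56/3 kN·m
  R_B = wL/2 = 14·4/2 = 28 kN
  M_B = -wL²/12 = -14·4²/12 = -56/3 kN·m
Load 2 — triangular load w₀=8 kN/m (0→w₀ over full span):
  R_A = 3w₀L/20 = 3·8·4/20 = 24/5 kN
  M_A = w₀L²/30 = 8·4²/30 = 64/15 kN·m
  R_B = 7w₀L/20 = 7·8·4/20 = 56/5 kN
  M_B = -w₀L²/20 = -8·4²/20 = -32/5 kN·m
Load 3 — applied couple M₀=-2 kN·m at a=8/5 m (b=L-a=12/5):
  R_A = 6M₀ab/L³ = 6·(-2)·(8/5)·(12/5)/4³ = -18/25 kN
  M_A = M₀b(2a-b)/L² = (-2)·(12/5)·(2·(8/5)-(12/5))/4² = -6/25 kN·m
  R_B = -6M₀ab/L³ = -6·(-2)·(8/5)·(12/5)/4³ = 18/25 kN
  M_B = M₀a(2b-a)/L² = (-2)·(8/5)·(2·(12/5)-(8/5))/4² = -16/25 kN·m
Load 4 — applied couple M₀=11 kN·m at a=1 m (b=L-a=3):
  R_A = 6M₀ab/L³ = 6·11·1·3/4³ = 99/32 kN
  M_A = M₀b(2a-b)/L² = 11·3·(2·1-3)/4² = -33/16 kN·m
  R_B = -6M₀ab/L³ = -6·11·1·3/4³ = -99/32 kN
  M_B = M₀a(2b-a)/L² = 11·1·(2·3-1)/4² = 55/16 kN·m
Superposition: R_A = 28139/800 kN, M_A = 24757/1200 kN·m, R_B = 29461/800 kN, M_B = -26723/1200 kN·m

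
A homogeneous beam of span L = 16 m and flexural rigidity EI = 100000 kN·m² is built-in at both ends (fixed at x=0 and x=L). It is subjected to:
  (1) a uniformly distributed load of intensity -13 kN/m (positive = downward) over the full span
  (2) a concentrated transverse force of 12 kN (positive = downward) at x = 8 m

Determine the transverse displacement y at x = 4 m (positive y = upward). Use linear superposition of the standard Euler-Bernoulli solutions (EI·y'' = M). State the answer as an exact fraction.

Load 1 — uniform load w=-13 kN/m over full span:
  y_1 = -wx²(L-x)²/(24EI) = -(-13)·4²·(16-4)²/(24·100000) = 39/3125 m
Load 2 — point force P=12 kN at a=8 m (b=L-a=8):
  y_2 = -Pb²x²(3aL-(3a+b)x)/(6L³EI)  [x≤a] = -12·8²·4²·(3·8·16-(3·8+8)·4)/(6·16³·100000) = -4/3125 m
Superposition: y = Σ y_i = 7/625 m ≈ 0.011200 m

y(4) = 7/625 m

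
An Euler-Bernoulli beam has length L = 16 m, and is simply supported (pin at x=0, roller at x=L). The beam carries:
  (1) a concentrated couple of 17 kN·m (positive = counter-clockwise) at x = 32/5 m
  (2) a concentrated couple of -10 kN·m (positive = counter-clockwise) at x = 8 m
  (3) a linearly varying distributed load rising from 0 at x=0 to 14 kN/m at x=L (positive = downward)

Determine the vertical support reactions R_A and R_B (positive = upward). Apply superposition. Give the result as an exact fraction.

Load 1 — applied couple M₀=17 kN·m at a=32/5 m (b=L-a=48/5):
  R_A = M₀/L = 17/16 kN
  R_B = -M₀/L = -17/16 kN
Load 2 — applied couple M₀=-10 kN·m at a=8 m (b=L-a=8):
  R_A = M₀/L = (-10)/16 = -5/8 kN
  R_B = -M₀/L = -(-10)/16 = 5/8 kN
Load 3 — triangular load w₀=14 kN/m (0→w₀ over full span):
  R_A = w₀L/6 = 14·16/6 = 112/3 kN
  R_B = w₀L/3 = 14·16/3 = 224/3 kN
Superposition: R_A = 1813/48 kN, R_B = 3563/48 kN

R_A = 1813/48 kN, R_B = 3563/48 kN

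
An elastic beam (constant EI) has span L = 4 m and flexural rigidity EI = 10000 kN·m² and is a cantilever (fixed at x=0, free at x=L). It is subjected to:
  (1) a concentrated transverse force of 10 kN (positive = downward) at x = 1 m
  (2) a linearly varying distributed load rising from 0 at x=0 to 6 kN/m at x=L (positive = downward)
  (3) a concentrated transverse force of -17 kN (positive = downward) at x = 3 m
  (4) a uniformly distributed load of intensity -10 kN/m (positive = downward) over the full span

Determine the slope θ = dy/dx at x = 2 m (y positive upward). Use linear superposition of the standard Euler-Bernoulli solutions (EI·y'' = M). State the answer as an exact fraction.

θ(2) = 173/15000 rad

Load 1 — point force P=10 kN at a=1 m (b=L-a=3):
  θ_1 = -Pa²/(2EI)  [x>a] = -10·1²/(2·10000) = -1/2000 rad
Load 2 — triangular load w₀=6 kN/m (0→w₀ over full span):
  θ_2 = (w₀Lx²/4-w₀L²x/3-w₀x⁴/(24L))/EI = (6·4·2²/4-6·4²·2/3-6·2⁴/(24·4))/10000 = -41/10000 rad
Load 3 — point force P=-17 kN at a=3 m (b=L-a=1):
  θ_3 = -Px(2a-x)/(2EI)  [x≤a] = -(-17)·2·(2·3-2)/(2·10000) = 17/2500 rad
Load 4 — uniform load w=-10 kN/m over full span:
  θ_4 = -wx(x²-3Lx+3L²)/(6EI) = -(-10)·2·(2²-3·4·2+3·4²)/(6·10000) = 7/750 rad
Superposition: θ = Σ θ_i = 173/15000 rad ≈ 0.011533 rad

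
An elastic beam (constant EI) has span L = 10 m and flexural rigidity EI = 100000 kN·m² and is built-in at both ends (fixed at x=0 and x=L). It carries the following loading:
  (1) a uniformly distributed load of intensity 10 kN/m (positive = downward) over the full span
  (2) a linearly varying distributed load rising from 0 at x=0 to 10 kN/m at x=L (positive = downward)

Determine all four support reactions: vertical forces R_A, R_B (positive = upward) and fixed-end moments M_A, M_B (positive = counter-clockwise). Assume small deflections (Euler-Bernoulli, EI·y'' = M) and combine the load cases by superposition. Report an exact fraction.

R_A = 65 kN, M_A = 350/3 kN·m, R_B = 85 kN, M_B = -400/3 kN·m

Load 1 — uniform load w=10 kN/m over full span:
  R_A = wL/2 = 10·10/2 = 50 kN
  M_A = wL²/12 = 10·10²/12 = 250/3 kN·m
  R_B = wL/2 = 10·10/2 = 50 kN
  M_B = -wL²/12 = -10·10²/12 = -250/3 kN·m
Load 2 — triangular load w₀=10 kN/m (0→w₀ over full span):
  R_A = 3w₀L/20 = 3·10·10/20 = 15 kN
  M_A = w₀L²/30 = 10·10²/30 = 100/3 kN·m
  R_B = 7w₀L/20 = 7·10·10/20 = 35 kN
  M_B = -w₀L²/20 = -10·10²/20 = -50 kN·m
Superposition: R_A = 65 kN, M_A = 350/3 kN·m, R_B = 85 kN, M_B = -400/3 kN·m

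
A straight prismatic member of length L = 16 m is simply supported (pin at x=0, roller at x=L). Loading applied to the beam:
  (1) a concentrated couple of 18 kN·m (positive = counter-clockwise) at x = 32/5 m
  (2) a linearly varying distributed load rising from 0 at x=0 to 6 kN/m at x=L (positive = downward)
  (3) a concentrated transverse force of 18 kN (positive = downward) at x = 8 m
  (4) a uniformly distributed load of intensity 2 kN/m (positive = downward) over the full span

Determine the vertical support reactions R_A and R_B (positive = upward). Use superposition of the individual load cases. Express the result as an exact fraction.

R_A = 337/8 kN, R_B = 447/8 kN

Load 1 — applied couple M₀=18 kN·m at a=32/5 m (b=L-a=48/5):
  R_A = M₀/L = 18/16 = 9/8 kN
  R_B = -M₀/L = -18/16 = -9/8 kN
Load 2 — triangular load w₀=6 kN/m (0→w₀ over full span):
  R_A = w₀L/6 = 6·16/6 = 16 kN
  R_B = w₀L/3 = 6·16/3 = 32 kN
Load 3 — point force P=18 kN at a=8 m (b=L-a=8):
  R_A = Pb/L = 18·8/16 = 9 kN
  R_B = Pa/L = 18·8/16 = 9 kN
Load 4 — uniform load w=2 kN/m over full span:
  R_A = wL/2 = 2·16/2 = 16 kN
  R_B = wL/2 = 2·16/2 = 16 kN
Superposition: R_A = 337/8 kN, R_B = 447/8 kN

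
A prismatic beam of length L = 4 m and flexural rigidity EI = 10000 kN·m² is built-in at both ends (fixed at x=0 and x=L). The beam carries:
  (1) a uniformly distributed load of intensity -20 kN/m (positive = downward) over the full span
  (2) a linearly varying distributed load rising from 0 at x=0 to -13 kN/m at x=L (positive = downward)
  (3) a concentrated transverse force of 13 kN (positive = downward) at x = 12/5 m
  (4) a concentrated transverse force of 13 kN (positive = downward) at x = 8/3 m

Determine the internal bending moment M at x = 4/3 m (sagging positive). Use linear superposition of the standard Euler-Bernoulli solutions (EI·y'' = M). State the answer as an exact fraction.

Load 1 — uniform load w=-20 kN/m over full span:
  M_1 = wLx/2 - wL²/12 - wx²/2 = (-20)·4·(4/3)/2 - (-20)·4²/12 - (-20)·(4/3)²/2 = -80/9 kN·m
Load 2 — triangular load w₀=-13 kN/m (0→w₀ over full span):
  M_2 = 3w₀Lx/20 - w₀L²/30 - w₀x³/(6L) = 3·(-13)·4·(4/3)/20 - (-13)·4²/30 - (-13)·(4/3)³/(6·4) = -884/405 kN·m
Load 3 — point force P=13 kN at a=12/5 m (b=L-a=8/5):
  M_3 = Pb²(3a+b)x/L³ - Pab²/L²  [x≤a] = 13·(8/5)²·(3·(12/5)+(8/5))·(4/3)/4³ - 13·(12/5)·(8/5)²/4² = 416/375 kN·m
Load 4 — point force P=13 kN at a=8/3 m (b=L-a=4/3):
  M_4 = Pb²(3a+b)x/L³ - Pab²/L²  [x≤a] = 13·(4/3)²·(3·(8/3)+(4/3))·(4/3)/4³ - 13·(8/3)·(4/3)²/4² = 52/81 kN·m
Superposition: M = Σ M_i = -31456/3375 kN·m ≈ -9.320296 kN·m

M(4/3) = -31456/3375 kN·m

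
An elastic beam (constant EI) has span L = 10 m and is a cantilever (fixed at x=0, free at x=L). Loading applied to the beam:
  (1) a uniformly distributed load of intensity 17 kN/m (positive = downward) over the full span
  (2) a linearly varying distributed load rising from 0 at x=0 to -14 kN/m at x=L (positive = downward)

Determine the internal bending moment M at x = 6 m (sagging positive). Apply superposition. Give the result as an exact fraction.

M(6) = -584/15 kN·m

Load 1 — uniform load w=17 kN/m over full span:
  M_1 = -w(L-x)²/2 = -17·(10-6)²/2 = -136 kN·m
Load 2 — triangular load w₀=-14 kN/m (0→w₀ over full span):
  M_2 = w₀Lx/2 - w₀L²/3 - w₀x³/(6L) = (-14)·10·6/2 - (-14)·10²/3 - (-14)·6³/(6·10) = 1456/15 kN·m
Superposition: M = Σ M_i = -584/15 kN·m ≈ -38.933333 kN·m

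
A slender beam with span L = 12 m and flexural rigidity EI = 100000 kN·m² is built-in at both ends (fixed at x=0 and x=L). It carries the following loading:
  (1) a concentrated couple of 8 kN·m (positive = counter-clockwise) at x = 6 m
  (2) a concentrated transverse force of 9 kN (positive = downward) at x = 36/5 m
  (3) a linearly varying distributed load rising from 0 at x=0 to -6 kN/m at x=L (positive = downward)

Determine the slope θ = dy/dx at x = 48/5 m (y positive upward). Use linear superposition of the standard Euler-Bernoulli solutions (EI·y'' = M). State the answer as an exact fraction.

Load 1 — applied couple M₀=8 kN·m at a=6 m (b=L-a=6):
  θ_1 = (R_Ax²/2 - M_Ax - M₀(x-a))/EI  [x>a] with R_A=1, M_A=2 = (1·(48/5)²/2 - 2·(48/5) - 8·((48/5)-6))/100000 = -3/156250 rad
Load 2 — point force P=9 kN at a=36/5 m (b=L-a=24/5):
  θ_2 = Pa²(L-x)(2bL-(3b+a)(L-x))/(2L³EI)  [x>a] = 9·(36/5)²·(12-(48/5))·(2·(24/5)·12-(3·(24/5)+(36/5))·(12-(48/5)))/(2·12³·100000) = 8019/39062500 rad
Load 3 — triangular load w₀=-6 kN/m (0→w₀ over full span):
  θ_3 = -w₀(2x(L-x)(L-2x)(x+2L)+x²(L-x)²)/(120LEI) = -(-6)·(2·(48/5)·(12-(48/5))·(12-2·(48/5))·((48/5)+2·12)+(48/5)²·(12-(48/5))²)/(120·12·100000) = -864/1953125 rad
Superposition: θ = Σ θ_i = -10011/39062500 rad ≈ -0.000256 rad

θ(48/5) = -10011/39062500 rad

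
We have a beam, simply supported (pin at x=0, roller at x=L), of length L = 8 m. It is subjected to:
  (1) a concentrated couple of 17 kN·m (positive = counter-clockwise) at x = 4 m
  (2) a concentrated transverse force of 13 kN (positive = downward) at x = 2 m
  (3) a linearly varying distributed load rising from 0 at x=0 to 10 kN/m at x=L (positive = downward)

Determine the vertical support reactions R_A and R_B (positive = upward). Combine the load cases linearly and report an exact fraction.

R_A = 605/24 kN, R_B = 667/24 kN

Load 1 — applied couple M₀=17 kN·m at a=4 m (b=L-a=4):
  R_A = M₀/L = 17/8 kN
  R_B = -M₀/L = -17/8 kN
Load 2 — point force P=13 kN at a=2 m (b=L-a=6):
  R_A = Pb/L = 13·6/8 = 39/4 kN
  R_B = Pa/L = 13·2/8 = 13/4 kN
Load 3 — triangular load w₀=10 kN/m (0→w₀ over full span):
  R_A = w₀L/6 = 10·8/6 = 40/3 kN
  R_B = w₀L/3 = 10·8/3 = 80/3 kN
Superposition: R_A = 605/24 kN, R_B = 667/24 kN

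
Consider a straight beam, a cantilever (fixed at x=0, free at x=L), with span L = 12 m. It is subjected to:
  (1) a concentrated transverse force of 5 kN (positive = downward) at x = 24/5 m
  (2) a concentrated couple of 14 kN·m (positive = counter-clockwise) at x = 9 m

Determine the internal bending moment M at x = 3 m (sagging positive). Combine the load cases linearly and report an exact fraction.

Load 1 — point force P=5 kN at a=24/5 m (b=L-a=36/5):
  M_1 = -P(a-x)  [x≤a] = -5·((24/5)-3) = -9 kN·m
Load 2 — applied couple M₀=14 kN·m at a=9 m (b=L-a=3):
  M_2 = M₀  [x≤a] = 14 = 14 kN·m
Superposition: M = Σ M_i = 5 kN·m ≈ 5.000000 kN·m

M(3) = 5 kN·m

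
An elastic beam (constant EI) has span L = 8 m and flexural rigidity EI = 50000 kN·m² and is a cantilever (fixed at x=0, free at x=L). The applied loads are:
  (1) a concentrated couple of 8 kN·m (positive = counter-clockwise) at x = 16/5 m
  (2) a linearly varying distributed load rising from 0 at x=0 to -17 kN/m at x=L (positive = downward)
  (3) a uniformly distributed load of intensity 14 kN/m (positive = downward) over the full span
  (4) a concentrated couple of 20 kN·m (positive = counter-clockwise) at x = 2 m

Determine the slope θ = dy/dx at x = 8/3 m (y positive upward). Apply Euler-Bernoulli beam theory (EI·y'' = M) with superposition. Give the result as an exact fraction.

Load 1 — applied couple M₀=8 kN·m at a=16/5 m (b=L-a=24/5):
  θ_1 = M₀x/EI  [x≤a] = 8·(8/3)/50000 = 4/9375 rad
Load 2 — triangular load w₀=-17 kN/m (0→w₀ over full span):
  θ_2 = (w₀Lx²/4-w₀L²x/3-w₀x⁴/(24L))/EI = ((-17)·8·(8/3)²/4-(-17)·8²·(8/3)/3-(-17)·(8/3)⁴/(24·8))/50000 = 11084/759375 rad
Load 3 — uniform load w=14 kN/m over full span:
  θ_3 = -wx(x²-3Lx+3L²)/(6EI) = -14·(8/3)·((8/3)²-3·8·(8/3)+3·8²)/(6·50000) = -4256/253125 rad
Load 4 — applied couple M₀=20 kN·m at a=2 m (b=L-a=6):
  θ_4 = M₀a/EI  [x>a] = 20·2/50000 = 1/1250 rad
Superposition: θ = Σ θ_i = -301/303750 rad ≈ -0.000991 rad

θ(8/3) = -301/303750 rad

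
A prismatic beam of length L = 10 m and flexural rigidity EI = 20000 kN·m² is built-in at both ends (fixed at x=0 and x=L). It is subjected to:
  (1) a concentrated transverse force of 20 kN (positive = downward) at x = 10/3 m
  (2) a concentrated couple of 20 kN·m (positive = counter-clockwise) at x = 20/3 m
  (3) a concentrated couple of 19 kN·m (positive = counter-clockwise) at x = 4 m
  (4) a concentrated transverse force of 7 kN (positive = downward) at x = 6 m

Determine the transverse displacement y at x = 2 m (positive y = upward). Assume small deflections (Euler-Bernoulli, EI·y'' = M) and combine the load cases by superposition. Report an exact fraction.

Load 1 — point force P=20 kN at a=10/3 m (b=L-a=20/3):
  y_1 = -Pb²x²(3aL-(3a+b)x)/(6L³EI)  [x≤a] = -20·(20/3)²·2²·(3·(10/3)·10-(3·(10/3)+(20/3))·2)/(6·10³·20000) = -4/2025 m
Load 2 — applied couple M₀=20 kN·m at a=20/3 m (b=L-a=10/3):
  y_2 = (R_Ax³/6 - M_Ax²/2)/EI  [x≤a] with R_A=8/3, M_A=20/3 = ((8/3)·2³/6 - (20/3)·2²/2)/20000 = -11/22500 m
Load 3 — applied couple M₀=19 kN·m at a=4 m (b=L-a=6):
  y_3 = (R_Ax³/6 - M_Ax²/2)/EI  [x≤a] with R_A=342/125, M_A=57/25 = ((342/125)·2³/6 - (57/25)·2²/2)/20000 = -57/1250000 m
Load 4 — point force P=7 kN at a=6 m (b=L-a=4):
  y_4 = -Pb²x²(3aL-(3a+b)x)/(6L³EI)  [x≤a] = -7·4²·2²·(3·6·10-(3·6+4)·2)/(6·10³·20000) = -119/234375 m
Superposition: y = Σ y_i = -12221/4050000 m ≈ -0.003018 m

y(2) = -12221/4050000 m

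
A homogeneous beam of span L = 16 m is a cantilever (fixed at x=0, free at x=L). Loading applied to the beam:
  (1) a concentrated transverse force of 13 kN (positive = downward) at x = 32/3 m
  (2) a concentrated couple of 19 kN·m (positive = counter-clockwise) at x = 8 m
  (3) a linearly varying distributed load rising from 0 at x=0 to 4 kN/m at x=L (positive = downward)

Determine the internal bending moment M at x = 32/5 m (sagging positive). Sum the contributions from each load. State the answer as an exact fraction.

Load 1 — point force P=13 kN at a=32/3 m (b=L-a=16/3):
  M_1 = -P(a-x)  [x≤a] = -13·((32/3)-(32/5)) = -832/15 kN·m
Load 2 — applied couple M₀=19 kN·m at a=8 m (b=L-a=8):
  M_2 = M₀  [x≤a] = 19 = 19 kN·m
Load 3 — triangular load w₀=4 kN/m (0→w₀ over full span):
  M_3 = w₀Lx/2 - w₀L²/3 - w₀x³/(6L) = 4·16·(32/5)/2 - 4·16²/3 - 4·(32/5)³/(6·16) = -18432/125 kN·m
Superposition: M = Σ M_i = -68971/375 kN·m ≈ -183.922667 kN·m

M(32/5) = -68971/375 kN·m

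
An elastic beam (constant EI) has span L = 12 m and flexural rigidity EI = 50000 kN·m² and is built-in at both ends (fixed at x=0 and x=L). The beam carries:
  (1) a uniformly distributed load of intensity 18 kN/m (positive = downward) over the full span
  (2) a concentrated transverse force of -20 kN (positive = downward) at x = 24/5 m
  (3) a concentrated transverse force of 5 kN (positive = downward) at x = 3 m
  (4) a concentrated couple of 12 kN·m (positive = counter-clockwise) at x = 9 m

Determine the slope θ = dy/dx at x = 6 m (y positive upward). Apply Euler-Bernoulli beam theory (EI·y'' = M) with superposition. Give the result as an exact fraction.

θ(6) = -4383/20000000 rad

Load 1 — uniform load w=18 kN/m over full span:
  θ_1 = -wx(L-x)(L-2x)/(12EI) = -18·6·(12-6)·(12-2·6)/(12·50000) = 0 rad
Load 2 — point force P=-20 kN at a=24/5 m (b=L-a=36/5):
  θ_2 = Pa²(L-x)(2bL-(3b+a)(L-x))/(2L³EI)  [x>a] = (-20)·(24/5)²·(12-6)·(2·(36/5)·12-(3·(36/5)+(24/5))·(12-6))/(2·12³·50000) = -18/78125 rad
Load 3 — point force P=5 kN at a=3 m (b=L-a=9):
  θ_3 = Pa²(L-x)(2bL-(3b+a)(L-x))/(2L³EI)  [x>a] = 5·3²·(12-6)·(2·9·12-(3·9+3)·(12-6))/(2·12³·50000) = 9/160000 rad
Load 4 — applied couple M₀=12 kN·m at a=9 m (b=L-a=3):
  θ_4 = (R_Ax²/2 - M_Ax)/EI  [x≤a] with R_A=9/8, M_A=15/4 = ((9/8)·6²/2 - (15/4)·6)/50000 = -9/200000 rad
Superposition: θ = Σ θ_i = -4383/20000000 rad ≈ -0.000219 rad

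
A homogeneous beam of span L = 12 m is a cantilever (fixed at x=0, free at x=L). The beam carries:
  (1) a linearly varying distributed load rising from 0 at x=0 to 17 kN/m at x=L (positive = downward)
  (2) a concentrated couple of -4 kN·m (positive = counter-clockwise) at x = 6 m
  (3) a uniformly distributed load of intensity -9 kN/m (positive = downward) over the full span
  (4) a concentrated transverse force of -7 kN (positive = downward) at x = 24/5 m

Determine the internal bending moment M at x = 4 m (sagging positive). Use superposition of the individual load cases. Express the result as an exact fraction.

Load 1 — triangular load w₀=17 kN/m (0→w₀ over full span):
  M_1 = w₀Lx/2 - w₀L²/3 - w₀x³/(6L) = 17·12·4/2 - 17·12²/3 - 17·4³/(6·12) = -3808/9 kN·m
Load 2 — applied couple M₀=-4 kN·m at a=6 m (b=L-a=6):
  M_2 = M₀  [x≤a] = (-4) = -4 kN·m
Load 3 — uniform load w=-9 kN/m over full span:
  M_3 = -w(L-x)²/2 = -(-9)·(12-4)²/2 = 288 kN·m
Load 4 — point force P=-7 kN at a=24/5 m (b=L-a=36/5):
  M_4 = -P(a-x)  [x≤a] = -(-7)·((24/5)-4) = 28/5 kN·m
Superposition: M = Σ M_i = -6008/45 kN·m ≈ -133.511111 kN·m

M(4) = -6008/45 kN·m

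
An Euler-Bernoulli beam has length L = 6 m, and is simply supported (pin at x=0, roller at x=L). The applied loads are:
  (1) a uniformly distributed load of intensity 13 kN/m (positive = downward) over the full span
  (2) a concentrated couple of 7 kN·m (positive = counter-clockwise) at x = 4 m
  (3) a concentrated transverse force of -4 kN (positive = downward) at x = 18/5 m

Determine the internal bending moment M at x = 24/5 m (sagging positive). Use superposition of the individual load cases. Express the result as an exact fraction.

M(24/5) = 829/25 kN·m

Load 1 — uniform load w=13 kN/m over full span:
  M_1 = wx(L-x)/2 = 13·(24/5)·(6-(24/5))/2 = 936/25 kN·m
Load 2 — applied couple M₀=7 kN·m at a=4 m (b=L-a=2):
  M_2 = M₀x/L - M₀  [x>a] = 7·(24/5)/6 - 7 = -7/5 kN·m
Load 3 — point force P=-4 kN at a=18/5 m (b=L-a=12/5):
  M_3 = Pa(L-x)/L  [x>a] = (-4)·(18/5)·(6-(24/5))/6 = -72/25 kN·m
Superposition: M = Σ M_i = 829/25 kN·m ≈ 33.160000 kN·m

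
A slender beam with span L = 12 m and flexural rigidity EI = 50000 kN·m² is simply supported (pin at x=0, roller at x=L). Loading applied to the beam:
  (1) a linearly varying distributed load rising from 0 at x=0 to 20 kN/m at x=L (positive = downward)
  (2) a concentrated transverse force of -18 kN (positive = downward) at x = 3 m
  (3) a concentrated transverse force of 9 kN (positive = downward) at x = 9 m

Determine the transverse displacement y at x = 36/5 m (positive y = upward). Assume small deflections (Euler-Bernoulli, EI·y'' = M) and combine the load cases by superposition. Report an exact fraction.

Load 1 — triangular load w₀=20 kN/m (0→w₀ over full span):
  y_1 = -w₀x(7L⁴-10L²x²+3x⁴)/(360LEI) = -20·(36/5)·(7·12⁴-10·12²·(36/5)²+3·(36/5)⁴)/(360·12·50000) = -511488/9765625 m
Load 2 — point force P=-18 kN at a=3 m (b=L-a=9):
  y_2 = -Pa(L-x)(2Lx-a²-x²)/(6LEI)  [x>a] = -(-18)·3·(12-(36/5))·(2·12·(36/5)-3²-(36/5)²)/(6·12·50000) = 25191/3125000 m
Load 3 — point force P=9 kN at a=9 m (b=L-a=3):
  y_3 = -Pbx(L²-b²-x²)/(6LEI)  [x≤a] = -9·3·(36/5)·(12²-3²-(36/5)²)/(6·12·50000) = -56133/12500000 m
Superposition: y = Σ y_i = -15251841/312500000 m ≈ -0.048806 m

y(36/5) = -15251841/312500000 m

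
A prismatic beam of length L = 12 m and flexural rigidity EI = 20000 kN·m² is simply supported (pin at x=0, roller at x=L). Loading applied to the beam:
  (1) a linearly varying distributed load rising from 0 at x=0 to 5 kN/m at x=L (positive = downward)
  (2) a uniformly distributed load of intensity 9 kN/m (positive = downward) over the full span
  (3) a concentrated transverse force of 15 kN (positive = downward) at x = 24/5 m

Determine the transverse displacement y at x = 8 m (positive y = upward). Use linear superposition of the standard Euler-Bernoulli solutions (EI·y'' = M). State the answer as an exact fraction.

y(8) = -22052/140625 m

Load 1 — triangular load w₀=5 kN/m (0→w₀ over full span):
  y_1 = -w₀x(7L⁴-10L²x²+3x⁴)/(360LEI) = -5·8·(7·12⁴-10·12²·8²+3·8⁴)/(360·12·20000) = -34/1125 m
Load 2 — uniform load w=9 kN/m over full span:
  y_2 = -wx(L³-2Lx²+x³)/(24EI) = -9·8·(12³-2·12·8²+8³)/(24·20000) = -66/625 m
Load 3 — point force P=15 kN at a=24/5 m (b=L-a=36/5):
  y_3 = -Pa(L-x)(2Lx-a²-x²)/(6LEI)  [x>a] = -15·(24/5)·(12-8)·(2·12·8-(24/5)²-8²)/(6·12·20000) = -328/15625 m
Superposition: y = Σ y_i = -22052/140625 m ≈ -0.156814 m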